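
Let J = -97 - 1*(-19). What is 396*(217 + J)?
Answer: 55044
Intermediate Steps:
J = -78 (J = -97 + 19 = -78)
396*(217 + J) = 396*(217 - 78) = 396*139 = 55044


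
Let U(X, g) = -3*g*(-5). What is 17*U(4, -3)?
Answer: -765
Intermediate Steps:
U(X, g) = 15*g
17*U(4, -3) = 17*(15*(-3)) = 17*(-45) = -765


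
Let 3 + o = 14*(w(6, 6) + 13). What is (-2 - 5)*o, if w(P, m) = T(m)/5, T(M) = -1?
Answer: -6167/5 ≈ -1233.4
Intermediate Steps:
w(P, m) = -⅕ (w(P, m) = -1/5 = -1*⅕ = -⅕)
o = 881/5 (o = -3 + 14*(-⅕ + 13) = -3 + 14*(64/5) = -3 + 896/5 = 881/5 ≈ 176.20)
(-2 - 5)*o = (-2 - 5)*(881/5) = -7*881/5 = -6167/5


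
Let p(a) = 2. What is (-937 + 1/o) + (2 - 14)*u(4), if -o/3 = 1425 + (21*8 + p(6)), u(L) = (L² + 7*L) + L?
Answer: -7239706/4785 ≈ -1513.0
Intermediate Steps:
u(L) = L² + 8*L
o = -4785 (o = -3*(1425 + (21*8 + 2)) = -3*(1425 + (168 + 2)) = -3*(1425 + 170) = -3*1595 = -4785)
(-937 + 1/o) + (2 - 14)*u(4) = (-937 + 1/(-4785)) + (2 - 14)*(4*(8 + 4)) = (-937 - 1/4785) - 48*12 = -4483546/4785 - 12*48 = -4483546/4785 - 576 = -7239706/4785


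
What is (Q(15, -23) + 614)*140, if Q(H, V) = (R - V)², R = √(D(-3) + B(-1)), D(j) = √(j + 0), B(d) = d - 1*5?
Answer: 85960 + 140*(23 + √(-6 + I*√3))² ≈ 1.6143e+5 + 16177.0*I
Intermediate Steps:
B(d) = -5 + d (B(d) = d - 5 = -5 + d)
D(j) = √j
R = √(-6 + I*√3) (R = √(√(-3) + (-5 - 1)) = √(I*√3 - 6) = √(-6 + I*√3) ≈ 0.35 + 2.4744*I)
Q(H, V) = (√(-6 + I*√3) - V)²
(Q(15, -23) + 614)*140 = ((-23 - √(-6 + I*√3))² + 614)*140 = (614 + (-23 - √(-6 + I*√3))²)*140 = 85960 + 140*(-23 - √(-6 + I*√3))²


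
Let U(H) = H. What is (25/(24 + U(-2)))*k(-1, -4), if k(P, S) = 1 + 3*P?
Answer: -25/11 ≈ -2.2727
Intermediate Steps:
(25/(24 + U(-2)))*k(-1, -4) = (25/(24 - 2))*(1 + 3*(-1)) = (25/22)*(1 - 3) = (25*(1/22))*(-2) = (25/22)*(-2) = -25/11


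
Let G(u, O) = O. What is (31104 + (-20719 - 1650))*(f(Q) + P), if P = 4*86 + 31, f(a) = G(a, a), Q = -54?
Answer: 2803935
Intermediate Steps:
f(a) = a
P = 375 (P = 344 + 31 = 375)
(31104 + (-20719 - 1650))*(f(Q) + P) = (31104 + (-20719 - 1650))*(-54 + 375) = (31104 - 22369)*321 = 8735*321 = 2803935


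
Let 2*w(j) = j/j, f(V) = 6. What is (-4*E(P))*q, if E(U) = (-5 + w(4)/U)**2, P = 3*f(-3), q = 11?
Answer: -352451/324 ≈ -1087.8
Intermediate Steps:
w(j) = 1/2 (w(j) = (j/j)/2 = (1/2)*1 = 1/2)
P = 18 (P = 3*6 = 18)
E(U) = (-5 + 1/(2*U))**2
(-4*E(P))*q = -(-1 + 10*18)**2/18**2*11 = -(-1 + 180)**2/324*11 = -179**2/324*11 = -32041/324*11 = -352451/324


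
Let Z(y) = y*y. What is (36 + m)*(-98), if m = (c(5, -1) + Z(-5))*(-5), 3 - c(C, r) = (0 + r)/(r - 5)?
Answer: 30331/3 ≈ 10110.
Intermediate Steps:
Z(y) = y**2
c(C, r) = 3 - r/(-5 + r) (c(C, r) = 3 - (0 + r)/(r - 5) = 3 - r/(-5 + r))
m = -835/6 (m = ((-15 + 2*(-1))/(-5 - 1) + (-5)**2)*(-5) = ((-15 - 2)/(-6) + 25)*(-5) = (-1/6*(-17) + 25)*(-5) = (17/6 + 25)*(-5) = (167/6)*(-5) = -835/6 ≈ -139.17)
(36 + m)*(-98) = (36 - 835/6)*(-98) = -619/6*(-98) = 30331/3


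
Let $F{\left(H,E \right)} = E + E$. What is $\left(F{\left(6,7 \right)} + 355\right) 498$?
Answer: $183762$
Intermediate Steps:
$F{\left(H,E \right)} = 2 E$
$\left(F{\left(6,7 \right)} + 355\right) 498 = \left(2 \cdot 7 + 355\right) 498 = \left(14 + 355\right) 498 = 369 \cdot 498 = 183762$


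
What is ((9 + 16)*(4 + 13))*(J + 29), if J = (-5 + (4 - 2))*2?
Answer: 9775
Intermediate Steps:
J = -6 (J = (-5 + 2)*2 = -3*2 = -6)
((9 + 16)*(4 + 13))*(J + 29) = ((9 + 16)*(4 + 13))*(-6 + 29) = (25*17)*23 = 425*23 = 9775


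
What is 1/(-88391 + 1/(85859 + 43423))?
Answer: -129282/11427365261 ≈ -1.1313e-5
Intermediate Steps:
1/(-88391 + 1/(85859 + 43423)) = 1/(-88391 + 1/129282) = 1/(-11427365261/129282) = -129282/11427365261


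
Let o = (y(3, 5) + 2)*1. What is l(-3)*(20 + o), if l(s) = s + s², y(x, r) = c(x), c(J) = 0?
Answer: 132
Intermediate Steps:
y(x, r) = 0
o = 2 (o = (0 + 2)*1 = 2*1 = 2)
l(-3)*(20 + o) = (-3*(1 - 3))*(20 + 2) = -3*(-2)*22 = 6*22 = 132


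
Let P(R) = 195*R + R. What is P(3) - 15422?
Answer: -14834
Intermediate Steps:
P(R) = 196*R
P(3) - 15422 = 196*3 - 15422 = 588 - 15422 = -14834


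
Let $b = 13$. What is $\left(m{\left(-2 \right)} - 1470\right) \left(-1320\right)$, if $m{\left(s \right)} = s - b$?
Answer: $1960200$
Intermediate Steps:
$m{\left(s \right)} = -13 + s$ ($m{\left(s \right)} = s - 13 = -13 + s$)
$\left(m{\left(-2 \right)} - 1470\right) \left(-1320\right) = \left(\left(-13 - 2\right) - 1470\right) \left(-1320\right) = \left(-15 - 1470\right) \left(-1320\right) = \left(-1485\right) \left(-1320\right) = 1960200$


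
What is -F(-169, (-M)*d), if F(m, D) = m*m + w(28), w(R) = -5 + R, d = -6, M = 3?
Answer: -28584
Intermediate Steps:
F(m, D) = 23 + m**2 (F(m, D) = m*m + (-5 + 28) = m**2 + 23 = 23 + m**2)
-F(-169, (-M)*d) = -(23 + (-169)**2) = -(23 + 28561) = -1*28584 = -28584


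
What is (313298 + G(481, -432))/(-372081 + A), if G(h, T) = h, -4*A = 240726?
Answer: -209186/288175 ≈ -0.72590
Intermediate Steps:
A = -120363/2 (A = -1/4*240726 = -120363/2 ≈ -60182.)
(313298 + G(481, -432))/(-372081 + A) = (313298 + 481)/(-372081 - 120363/2) = 313779/(-864525/2) = 313779*(-2/864525) = -209186/288175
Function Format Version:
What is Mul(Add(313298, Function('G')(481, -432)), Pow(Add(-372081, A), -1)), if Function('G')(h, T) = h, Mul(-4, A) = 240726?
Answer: Rational(-209186, 288175) ≈ -0.72590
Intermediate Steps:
A = Rational(-120363, 2) (A = Mul(Rational(-1, 4), 240726) = Rational(-120363, 2) ≈ -60182.)
Mul(Add(313298, Function('G')(481, -432)), Pow(Add(-372081, A), -1)) = Mul(Add(313298, 481), Pow(Add(-372081, Rational(-120363, 2)), -1)) = Mul(313779, Pow(Rational(-864525, 2), -1)) = Mul(313779, Rational(-2, 864525)) = Rational(-209186, 288175)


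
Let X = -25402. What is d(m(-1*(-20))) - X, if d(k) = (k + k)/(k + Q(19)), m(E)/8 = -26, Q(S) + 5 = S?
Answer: 2464202/97 ≈ 25404.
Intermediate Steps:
Q(S) = -5 + S
m(E) = -208 (m(E) = 8*(-26) = -208)
d(k) = 2*k/(14 + k) (d(k) = (k + k)/(k + (-5 + 19)) = (2*k)/(k + 14) = (2*k)/(14 + k) = 2*k/(14 + k))
d(m(-1*(-20))) - X = 2*(-208)/(14 - 208) - 1*(-25402) = 2*(-208)/(-194) + 25402 = 2*(-208)*(-1/194) + 25402 = 208/97 + 25402 = 2464202/97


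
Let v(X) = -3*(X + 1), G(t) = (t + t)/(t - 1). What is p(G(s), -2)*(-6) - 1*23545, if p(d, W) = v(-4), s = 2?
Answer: -23599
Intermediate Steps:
G(t) = 2*t/(-1 + t) (G(t) = (2*t)/(-1 + t) = 2*t/(-1 + t))
v(X) = -3 - 3*X (v(X) = -3*(1 + X) = -3 - 3*X)
p(d, W) = 9 (p(d, W) = -3 - 3*(-4) = -3 + 12 = 9)
p(G(s), -2)*(-6) - 1*23545 = 9*(-6) - 1*23545 = -54 - 23545 = -23599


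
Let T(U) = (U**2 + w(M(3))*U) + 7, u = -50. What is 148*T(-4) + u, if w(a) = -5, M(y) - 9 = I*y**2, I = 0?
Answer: 6314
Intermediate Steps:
M(y) = 9 (M(y) = 9 + 0*y**2 = 9 + 0 = 9)
T(U) = 7 + U**2 - 5*U (T(U) = (U**2 - 5*U) + 7 = 7 + U**2 - 5*U)
148*T(-4) + u = 148*(7 + (-4)**2 - 5*(-4)) - 50 = 148*(7 + 16 + 20) - 50 = 148*43 - 50 = 6364 - 50 = 6314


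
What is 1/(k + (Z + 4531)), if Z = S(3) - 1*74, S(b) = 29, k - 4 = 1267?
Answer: 1/5757 ≈ 0.00017370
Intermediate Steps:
k = 1271 (k = 4 + 1267 = 1271)
Z = -45 (Z = 29 - 1*74 = 29 - 74 = -45)
1/(k + (Z + 4531)) = 1/(1271 + (-45 + 4531)) = 1/(1271 + 4486) = 1/5757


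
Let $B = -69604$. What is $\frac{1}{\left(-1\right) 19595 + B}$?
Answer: $- \frac{1}{89199} \approx -1.1211 \cdot 10^{-5}$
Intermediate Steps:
$\frac{1}{\left(-1\right) 19595 + B} = \frac{1}{\left(-1\right) 19595 - 69604} = \frac{1}{-19595 - 69604} = \frac{1}{-89199} = - \frac{1}{89199}$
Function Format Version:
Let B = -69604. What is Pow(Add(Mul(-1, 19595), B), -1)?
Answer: Rational(-1, 89199) ≈ -1.1211e-5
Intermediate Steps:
Pow(Add(Mul(-1, 19595), B), -1) = Pow(Add(Mul(-1, 19595), -69604), -1) = Pow(Add(-19595, -69604), -1) = Pow(-89199, -1) = Rational(-1, 89199)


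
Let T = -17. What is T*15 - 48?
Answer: -303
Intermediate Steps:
T*15 - 48 = -17*15 - 48 = -255 - 48 = -303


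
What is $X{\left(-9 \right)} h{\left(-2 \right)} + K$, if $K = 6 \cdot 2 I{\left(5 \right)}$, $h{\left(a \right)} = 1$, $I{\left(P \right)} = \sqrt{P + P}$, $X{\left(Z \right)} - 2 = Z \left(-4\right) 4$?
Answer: $146 + 12 \sqrt{10} \approx 183.95$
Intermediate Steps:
$X{\left(Z \right)} = 2 - 16 Z$ ($X{\left(Z \right)} = 2 + Z \left(-4\right) 4 = 2 + - 4 Z 4 = 2 - 16 Z$)
$I{\left(P \right)} = \sqrt{2} \sqrt{P}$ ($I{\left(P \right)} = \sqrt{2 P} = \sqrt{2} \sqrt{P}$)
$K = 12 \sqrt{10}$ ($K = 6 \cdot 2 \sqrt{2} \sqrt{5} = 12 \sqrt{10} \approx 37.947$)
$X{\left(-9 \right)} h{\left(-2 \right)} + K = \left(2 - -144\right) 1 + 12 \sqrt{10} = \left(2 + 144\right) 1 + 12 \sqrt{10} = 146 \cdot 1 + 12 \sqrt{10} = 146 + 12 \sqrt{10}$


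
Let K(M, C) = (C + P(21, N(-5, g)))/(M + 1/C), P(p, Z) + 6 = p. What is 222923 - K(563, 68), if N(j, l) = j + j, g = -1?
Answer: 8534601411/38285 ≈ 2.2292e+5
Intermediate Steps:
N(j, l) = 2*j
P(p, Z) = -6 + p
K(M, C) = (15 + C)/(M + 1/C) (K(M, C) = (C + (-6 + 21))/(M + 1/C) = (C + 15)/(M + 1/C) = (15 + C)/(M + 1/C))
222923 - K(563, 68) = 222923 - 68*(15 + 68)/(1 + 68*563) = 222923 - 68*83/(1 + 38284) = 222923 - 68*83/38285 = 222923 - 1*5644/38285 = 222923 - 5644/38285 = 8534601411/38285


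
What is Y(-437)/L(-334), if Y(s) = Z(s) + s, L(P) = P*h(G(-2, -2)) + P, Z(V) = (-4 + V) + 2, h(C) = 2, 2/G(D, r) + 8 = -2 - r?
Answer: 146/167 ≈ 0.87425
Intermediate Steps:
G(D, r) = 2/(-10 - r) (G(D, r) = 2/(-8 + (-2 - r)) = 2/(-10 - r))
Z(V) = -2 + V
L(P) = 3*P (L(P) = P*2 + P = 2*P + P = 3*P)
Y(s) = -2 + 2*s (Y(s) = (-2 + s) + s = -2 + 2*s)
Y(-437)/L(-334) = (-2 + 2*(-437))/((3*(-334))) = (-2 - 874)/(-1002) = -876*(-1/1002) = 146/167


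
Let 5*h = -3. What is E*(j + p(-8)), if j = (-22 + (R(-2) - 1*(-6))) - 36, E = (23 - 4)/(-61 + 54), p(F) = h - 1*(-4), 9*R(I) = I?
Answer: 41743/315 ≈ 132.52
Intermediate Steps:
h = -3/5 (h = (1/5)*(-3) = -3/5 ≈ -0.60000)
R(I) = I/9
p(F) = 17/5 (p(F) = -3/5 - 1*(-4) = -3/5 + 4 = 17/5)
E = -19/7 (E = 19/(-7) = 19*(-1/7) = -19/7 ≈ -2.7143)
j = -470/9 (j = (-22 + ((1/9)*(-2) - 1*(-6))) - 36 = (-22 + (-2/9 + 6)) - 36 = (-22 + 52/9) - 36 = -146/9 - 36 = -470/9 ≈ -52.222)
E*(j + p(-8)) = -19*(-470/9 + 17/5)/7 = -19/7*(-2197/45) = 41743/315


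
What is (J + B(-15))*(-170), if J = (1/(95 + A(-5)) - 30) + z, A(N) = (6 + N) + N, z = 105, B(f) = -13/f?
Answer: -3521482/273 ≈ -12899.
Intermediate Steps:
A(N) = 6 + 2*N
J = 6826/91 (J = (1/(95 + (6 + 2*(-5))) - 30) + 105 = (1/(95 + (6 - 10)) - 30) + 105 = (1/(95 - 4) - 30) + 105 = (1/91 - 30) + 105 = -2729/91 + 105 = 6826/91 ≈ 75.011)
(J + B(-15))*(-170) = (6826/91 - 13/(-15))*(-170) = (6826/91 - 13*(-1/15))*(-170) = (6826/91 + 13/15)*(-170) = (103573/1365)*(-170) = -3521482/273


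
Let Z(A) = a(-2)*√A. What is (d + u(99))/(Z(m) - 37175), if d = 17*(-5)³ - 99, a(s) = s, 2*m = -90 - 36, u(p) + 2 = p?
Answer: 79071225/1381980877 - 12762*I*√7/1381980877 ≈ 0.057216 - 2.4432e-5*I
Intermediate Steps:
u(p) = -2 + p
m = -63 (m = (-90 - 36)/2 = (½)*(-126) = -63)
d = -2224 (d = 17*(-125) - 99 = -2125 - 99 = -2224)
Z(A) = -2*√A
(d + u(99))/(Z(m) - 37175) = (-2224 + (-2 + 99))/(-6*I*√7 - 37175) = (-2224 + 97)/(-6*I*√7 - 37175) = -2127/(-6*I*√7 - 37175) = -2127/(-37175 - 6*I*√7)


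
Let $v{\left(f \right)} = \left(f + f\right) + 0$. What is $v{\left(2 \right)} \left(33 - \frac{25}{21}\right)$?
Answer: $\frac{2672}{21} \approx 127.24$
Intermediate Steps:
$v{\left(f \right)} = 2 f$ ($v{\left(f \right)} = 2 f + 0 = 2 f$)
$v{\left(2 \right)} \left(33 - \frac{25}{21}\right) = 2 \cdot 2 \left(33 - \frac{25}{21}\right) = 4 \left(33 - \frac{25}{21}\right) = 4 \cdot \frac{668}{21} = \frac{2672}{21}$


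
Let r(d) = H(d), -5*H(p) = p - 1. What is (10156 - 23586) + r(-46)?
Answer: -67103/5 ≈ -13421.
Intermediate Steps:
H(p) = ⅕ - p/5 (H(p) = -(p - 1)/5 = -(-1 + p)/5 = ⅕ - p/5)
r(d) = ⅕ - d/5
(10156 - 23586) + r(-46) = (10156 - 23586) + (⅕ - ⅕*(-46)) = -13430 + (⅕ + 46/5) = -13430 + 47/5 = -67103/5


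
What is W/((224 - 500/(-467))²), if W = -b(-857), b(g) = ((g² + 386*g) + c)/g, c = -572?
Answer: 87906223675/9467871756048 ≈ 0.0092847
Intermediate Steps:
b(g) = (-572 + g² + 386*g)/g (b(g) = ((g² + 386*g) - 572)/g = (-572 + g² + 386*g)/g)
W = 403075/857 (W = -(386 - 857 - 572/(-857)) = -(386 - 857 - 572*(-1/857)) = -(386 - 857 + 572/857) = -1*(-403075/857) = 403075/857 ≈ 470.33)
W/((224 - 500/(-467))²) = 403075/(857*((224 - 500/(-467))²)) = 403075/(857*((224 - 500*(-1/467))²)) = 403075/(857*((224 + 500/467)²)) = 403075/(857*((105108/467)²)) = 403075/(857*(11047691664/218089)) = (403075/857)*(218089/11047691664) = 87906223675/9467871756048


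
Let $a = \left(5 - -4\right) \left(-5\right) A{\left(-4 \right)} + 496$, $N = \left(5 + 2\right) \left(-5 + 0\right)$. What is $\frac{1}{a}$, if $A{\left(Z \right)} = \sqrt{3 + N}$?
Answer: $\frac{31}{19426} + \frac{45 i \sqrt{2}}{77704} \approx 0.0015958 + 0.000819 i$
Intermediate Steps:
$N = -35$ ($N = 7 \left(-5\right) = -35$)
$A{\left(Z \right)} = 4 i \sqrt{2}$ ($A{\left(Z \right)} = \sqrt{3 - 35} = \sqrt{-32} = 4 i \sqrt{2}$)
$a = 496 - 180 i \sqrt{2}$ ($a = \left(5 - -4\right) \left(-5\right) 4 i \sqrt{2} + 496 = \left(5 + 4\right) \left(-5\right) 4 i \sqrt{2} + 496 = 9 \left(-5\right) 4 i \sqrt{2} + 496 = - 45 \cdot 4 i \sqrt{2} + 496 = - 180 i \sqrt{2} + 496 = 496 - 180 i \sqrt{2} \approx 496.0 - 254.56 i$)
$\frac{1}{a} = \frac{1}{496 - 180 i \sqrt{2}}$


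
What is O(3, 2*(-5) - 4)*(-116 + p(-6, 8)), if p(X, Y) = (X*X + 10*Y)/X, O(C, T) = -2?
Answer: 812/3 ≈ 270.67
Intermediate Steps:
p(X, Y) = (X**2 + 10*Y)/X
O(3, 2*(-5) - 4)*(-116 + p(-6, 8)) = -2*(-116 + (-6 + 10*8/(-6))) = -2*(-116 + (-6 + 10*8*(-1/6))) = -2*(-116 + (-6 - 40/3)) = -2*(-116 - 58/3) = -2*(-406/3) = 812/3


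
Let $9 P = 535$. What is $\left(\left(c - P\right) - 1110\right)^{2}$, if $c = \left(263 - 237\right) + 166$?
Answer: $\frac{77387209}{81} \approx 9.554 \cdot 10^{5}$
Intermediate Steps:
$P = \frac{535}{9}$ ($P = \frac{1}{9} \cdot 535 = \frac{535}{9} \approx 59.444$)
$c = 192$ ($c = 26 + 166 = 192$)
$\left(\left(c - P\right) - 1110\right)^{2} = \left(\left(192 - \frac{535}{9}\right) - 1110\right)^{2} = \left(\frac{1193}{9} - 1110\right)^{2} = \left(- \frac{8797}{9}\right)^{2} = \frac{77387209}{81}$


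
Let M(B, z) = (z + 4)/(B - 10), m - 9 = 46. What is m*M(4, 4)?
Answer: -220/3 ≈ -73.333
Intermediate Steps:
m = 55 (m = 9 + 46 = 55)
M(B, z) = (4 + z)/(-10 + B)
m*M(4, 4) = 55*((4 + 4)/(-10 + 4)) = 55*(8/(-6)) = 55*(-⅙*8) = 55*(-4/3) = -220/3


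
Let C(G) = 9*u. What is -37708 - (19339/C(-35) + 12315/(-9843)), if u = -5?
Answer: -5503761676/147645 ≈ -37277.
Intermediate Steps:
C(G) = -45 (C(G) = 9*(-5) = -45)
-37708 - (19339/C(-35) + 12315/(-9843)) = -37708 - (19339/(-45) + 12315/(-9843)) = -37708 - (19339*(-1/45) + 12315*(-1/9843)) = -37708 - (-19339/45 - 4105/3281) = -37708 - 1*(-63635984/147645) = -37708 + 63635984/147645 = -5503761676/147645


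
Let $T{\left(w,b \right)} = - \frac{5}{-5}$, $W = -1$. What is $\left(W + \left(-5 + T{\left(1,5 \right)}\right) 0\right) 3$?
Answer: $-3$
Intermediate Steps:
$T{\left(w,b \right)} = 1$ ($T{\left(w,b \right)} = \left(-5\right) \left(- \frac{1}{5}\right) = 1$)
$\left(W + \left(-5 + T{\left(1,5 \right)}\right) 0\right) 3 = \left(-1 + \left(-5 + 1\right) 0\right) 3 = \left(-1 - 0\right) 3 = \left(-1 + 0\right) 3 = \left(-1\right) 3 = -3$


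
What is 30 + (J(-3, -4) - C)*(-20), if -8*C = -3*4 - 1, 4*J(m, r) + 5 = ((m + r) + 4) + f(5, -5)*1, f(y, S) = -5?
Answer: 255/2 ≈ 127.50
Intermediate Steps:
J(m, r) = -3/2 + m/4 + r/4 (J(m, r) = -5/4 + (((m + r) + 4) - 5*1)/4 = -5/4 + ((4 + m + r) - 5)/4 = -5/4 + (-1 + m + r)/4 = -5/4 + (-1/4 + m/4 + r/4) = -3/2 + m/4 + r/4)
C = 13/8 (C = -(-3*4 - 1)/8 = -(-12 - 1)/8 = -1/8*(-13) = 13/8 ≈ 1.6250)
30 + (J(-3, -4) - C)*(-20) = 30 + ((-3/2 + (1/4)*(-3) + (1/4)*(-4)) - 1*13/8)*(-20) = 30 + ((-3/2 - 3/4 - 1) - 13/8)*(-20) = 30 + (-13/4 - 13/8)*(-20) = 30 - 39/8*(-20) = 30 + 195/2 = 255/2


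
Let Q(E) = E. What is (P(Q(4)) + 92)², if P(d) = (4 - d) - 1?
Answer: 8281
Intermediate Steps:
P(d) = 3 - d
(P(Q(4)) + 92)² = ((3 - 1*4) + 92)² = ((3 - 4) + 92)² = (-1 + 92)² = 91² = 8281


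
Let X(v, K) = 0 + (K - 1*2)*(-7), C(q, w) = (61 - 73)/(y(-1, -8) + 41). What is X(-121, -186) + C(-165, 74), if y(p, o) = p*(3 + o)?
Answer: 30262/23 ≈ 1315.7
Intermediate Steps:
C(q, w) = -6/23 (C(q, w) = (61 - 73)/(-(3 - 8) + 41) = -12/(-1*(-5) + 41) = -12/(5 + 41) = -12/46 = -12*1/46 = -6/23)
X(v, K) = 14 - 7*K (X(v, K) = 0 + (K - 2)*(-7) = 0 + (-2 + K)*(-7) = 0 + (14 - 7*K) = 14 - 7*K)
X(-121, -186) + C(-165, 74) = (14 - 7*(-186)) - 6/23 = (14 + 1302) - 6/23 = 1316 - 6/23 = 30262/23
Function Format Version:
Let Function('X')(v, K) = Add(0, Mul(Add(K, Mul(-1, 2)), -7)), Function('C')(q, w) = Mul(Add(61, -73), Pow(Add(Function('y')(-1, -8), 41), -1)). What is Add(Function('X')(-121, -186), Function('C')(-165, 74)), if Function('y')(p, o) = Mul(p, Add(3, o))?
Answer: Rational(30262, 23) ≈ 1315.7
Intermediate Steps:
Function('C')(q, w) = Rational(-6, 23) (Function('C')(q, w) = Mul(Add(61, -73), Pow(Add(Mul(-1, Add(3, -8)), 41), -1)) = Mul(-12, Pow(Add(Mul(-1, -5), 41), -1)) = Mul(-12, Pow(Add(5, 41), -1)) = Mul(-12, Pow(46, -1)) = Mul(-12, Rational(1, 46)) = Rational(-6, 23))
Function('X')(v, K) = Add(14, Mul(-7, K)) (Function('X')(v, K) = Add(0, Mul(Add(K, -2), -7)) = Add(0, Mul(Add(-2, K), -7)) = Add(0, Add(14, Mul(-7, K))) = Add(14, Mul(-7, K)))
Add(Function('X')(-121, -186), Function('C')(-165, 74)) = Add(Add(14, Mul(-7, -186)), Rational(-6, 23)) = Add(Add(14, 1302), Rational(-6, 23)) = Add(1316, Rational(-6, 23)) = Rational(30262, 23)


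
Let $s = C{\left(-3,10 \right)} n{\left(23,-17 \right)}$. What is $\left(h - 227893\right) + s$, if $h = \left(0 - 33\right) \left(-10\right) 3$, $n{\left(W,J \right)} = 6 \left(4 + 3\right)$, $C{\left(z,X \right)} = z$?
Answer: $-227029$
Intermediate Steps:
$n{\left(W,J \right)} = 42$ ($n{\left(W,J \right)} = 6 \cdot 7 = 42$)
$s = -126$ ($s = \left(-3\right) 42 = -126$)
$h = 990$ ($h = \left(0 - 33\right) \left(-10\right) 3 = \left(-33\right) \left(-10\right) 3 = 330 \cdot 3 = 990$)
$\left(h - 227893\right) + s = \left(990 - 227893\right) - 126 = -226903 - 126 = -227029$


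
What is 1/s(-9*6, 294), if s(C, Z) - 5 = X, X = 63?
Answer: 1/68 ≈ 0.014706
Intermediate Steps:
s(C, Z) = 68 (s(C, Z) = 5 + 63 = 68)
1/s(-9*6, 294) = 1/68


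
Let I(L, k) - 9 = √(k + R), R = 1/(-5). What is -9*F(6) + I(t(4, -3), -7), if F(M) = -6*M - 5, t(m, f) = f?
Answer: 378 + 6*I*√5/5 ≈ 378.0 + 2.6833*I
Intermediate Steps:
F(M) = -5 - 6*M
R = -⅕ ≈ -0.20000
I(L, k) = 9 + √(-⅕ + k) (I(L, k) = 9 + √(k - ⅕) = 9 + √(-⅕ + k))
-9*F(6) + I(t(4, -3), -7) = -9*(-5 - 6*6) + (9 + √(-5 + 25*(-7))/5) = -9*(-5 - 36) + (9 + √(-5 - 175)/5) = -9*(-41) + (9 + √(-180)/5) = 369 + (9 + (6*I*√5)/5) = 369 + (9 + 6*I*√5/5) = 378 + 6*I*√5/5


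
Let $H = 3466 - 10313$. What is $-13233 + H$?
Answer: $-20080$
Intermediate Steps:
$H = -6847$ ($H = 3466 - 10313 = -6847$)
$-13233 + H = -13233 - 6847 = -20080$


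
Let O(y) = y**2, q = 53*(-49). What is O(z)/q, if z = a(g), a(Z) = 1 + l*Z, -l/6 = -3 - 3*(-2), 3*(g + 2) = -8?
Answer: -7225/2597 ≈ -2.7821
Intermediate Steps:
g = -14/3 (g = -2 + (1/3)*(-8) = -2 - 8/3 = -14/3 ≈ -4.6667)
l = -18 (l = -6*(-3 - 3*(-2)) = -6*(-3 + 6) = -6*3 = -18)
a(Z) = 1 - 18*Z
z = 85 (z = 1 - 18*(-14/3) = 1 + 84 = 85)
q = -2597
O(z)/q = 85**2/(-2597) = 7225*(-1/2597) = -7225/2597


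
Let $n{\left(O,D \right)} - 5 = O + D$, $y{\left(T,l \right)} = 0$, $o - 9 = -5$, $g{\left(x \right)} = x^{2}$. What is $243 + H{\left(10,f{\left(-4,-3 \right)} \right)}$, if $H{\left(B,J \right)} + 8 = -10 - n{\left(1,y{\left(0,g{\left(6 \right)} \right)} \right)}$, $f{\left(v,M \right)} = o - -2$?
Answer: $219$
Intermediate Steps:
$o = 4$ ($o = 9 - 5 = 4$)
$n{\left(O,D \right)} = 5 + D + O$ ($n{\left(O,D \right)} = 5 + \left(O + D\right) = 5 + \left(D + O\right) = 5 + D + O$)
$f{\left(v,M \right)} = 6$ ($f{\left(v,M \right)} = 4 - -2 = 4 + 2 = 6$)
$H{\left(B,J \right)} = -24$ ($H{\left(B,J \right)} = -8 - 16 = -24$)
$243 + H{\left(10,f{\left(-4,-3 \right)} \right)} = 243 - 24 = 219$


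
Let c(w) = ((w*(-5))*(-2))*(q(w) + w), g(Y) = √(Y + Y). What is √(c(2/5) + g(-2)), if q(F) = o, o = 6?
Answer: √(640 + 50*I)/5 ≈ 5.0635 + 0.19749*I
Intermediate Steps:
q(F) = 6
g(Y) = √2*√Y (g(Y) = √(2*Y) = √2*√Y)
c(w) = 10*w*(6 + w) (c(w) = ((w*(-5))*(-2))*(6 + w) = (-5*w*(-2))*(6 + w) = (10*w)*(6 + w) = 10*w*(6 + w))
√(c(2/5) + g(-2)) = √(10*(2/5)*(6 + 2/5) + √2*√(-2)) = √(10*(2*(⅕))*(6 + 2*(⅕)) + √2*(I*√2)) = √(10*(⅖)*(6 + ⅖) + 2*I) = √(10*(⅖)*(32/5) + 2*I) = √(128/5 + 2*I)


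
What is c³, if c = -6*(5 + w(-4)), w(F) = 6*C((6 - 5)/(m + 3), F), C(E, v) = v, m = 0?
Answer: 1481544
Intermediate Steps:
w(F) = 6*F
c = 114 (c = -6*(5 + 6*(-4)) = -6*(5 - 24) = -6*(-19) = 114)
c³ = 114³ = 1481544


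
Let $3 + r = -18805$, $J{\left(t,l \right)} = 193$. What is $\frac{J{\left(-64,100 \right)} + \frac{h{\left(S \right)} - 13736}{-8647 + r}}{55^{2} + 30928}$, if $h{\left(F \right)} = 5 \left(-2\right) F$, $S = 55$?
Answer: $\frac{5313101}{932179615} \approx 0.0056997$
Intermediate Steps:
$h{\left(F \right)} = - 10 F$
$r = -18808$ ($r = -3 - 18805 = -18808$)
$\frac{J{\left(-64,100 \right)} + \frac{h{\left(S \right)} - 13736}{-8647 + r}}{55^{2} + 30928} = \frac{193 + \frac{\left(-10\right) 55 - 13736}{-8647 - 18808}}{55^{2} + 30928} = \frac{193 + \frac{-550 - 13736}{-27455}}{3025 + 30928} = \frac{193 - - \frac{14286}{27455}}{33953} = \left(193 + \frac{14286}{27455}\right) \frac{1}{33953} = \frac{5313101}{27455} \cdot \frac{1}{33953} = \frac{5313101}{932179615}$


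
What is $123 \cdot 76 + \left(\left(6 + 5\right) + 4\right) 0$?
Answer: $9348$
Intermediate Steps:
$123 \cdot 76 + \left(\left(6 + 5\right) + 4\right) 0 = 9348 + \left(11 + 4\right) 0 = 9348 + 15 \cdot 0 = 9348 + 0 = 9348$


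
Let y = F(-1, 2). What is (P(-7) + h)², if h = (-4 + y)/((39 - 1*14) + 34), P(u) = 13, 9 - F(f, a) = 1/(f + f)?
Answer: 2387025/13924 ≈ 171.43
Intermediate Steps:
F(f, a) = 9 - 1/(2*f) (F(f, a) = 9 - 1/(f + f) = 9 - 1/(2*f))
y = 19/2 (y = 9 - ½/(-1) = 9 - ½*(-1) = 9 + ½ = 19/2 ≈ 9.5000)
h = 11/118 (h = (-4 + 19/2)/((39 - 1*14) + 34) = 11/(2*((39 - 14) + 34)) = 11/(2*(25 + 34)) = (11/2)/59 = (11/2)*(1/59) = 11/118 ≈ 0.093220)
(P(-7) + h)² = (13 + 11/118)² = (1545/118)² = 2387025/13924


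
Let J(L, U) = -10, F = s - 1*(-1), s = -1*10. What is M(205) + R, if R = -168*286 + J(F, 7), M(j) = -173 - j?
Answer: -48436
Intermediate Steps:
s = -10
F = -9 (F = -10 - 1*(-1) = -10 + 1 = -9)
R = -48058 (R = -168*286 - 10 = -48048 - 10 = -48058)
M(205) + R = (-173 - 1*205) - 48058 = (-173 - 205) - 48058 = -378 - 48058 = -48436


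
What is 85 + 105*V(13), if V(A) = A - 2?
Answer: 1240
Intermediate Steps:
V(A) = -2 + A
85 + 105*V(13) = 85 + 105*(-2 + 13) = 85 + 105*11 = 85 + 1155 = 1240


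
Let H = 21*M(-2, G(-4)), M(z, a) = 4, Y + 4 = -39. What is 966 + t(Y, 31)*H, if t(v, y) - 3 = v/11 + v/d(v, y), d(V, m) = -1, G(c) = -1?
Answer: 49518/11 ≈ 4501.6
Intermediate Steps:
Y = -43 (Y = -4 - 39 = -43)
t(v, y) = 3 - 10*v/11 (t(v, y) = 3 + (v/11 + v/(-1)) = 3 + (v*(1/11) + v*(-1)) = 3 + (v/11 - v) = 3 - 10*v/11)
H = 84 (H = 21*4 = 84)
966 + t(Y, 31)*H = 966 + (3 - 10/11*(-43))*84 = 966 + (3 + 430/11)*84 = 966 + (463/11)*84 = 966 + 38892/11 = 49518/11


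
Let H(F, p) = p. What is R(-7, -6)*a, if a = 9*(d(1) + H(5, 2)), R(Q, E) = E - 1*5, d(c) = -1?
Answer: -99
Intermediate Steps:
R(Q, E) = -5 + E (R(Q, E) = E - 5 = -5 + E)
a = 9 (a = 9*(-1 + 2) = 9*1 = 9)
R(-7, -6)*a = (-5 - 6)*9 = -11*9 = -99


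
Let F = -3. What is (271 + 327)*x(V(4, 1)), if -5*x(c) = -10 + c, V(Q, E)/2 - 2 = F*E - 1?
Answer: 8372/5 ≈ 1674.4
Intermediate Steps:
V(Q, E) = 2 - 6*E (V(Q, E) = 4 + 2*(-3*E - 1) = 4 + 2*(-1 - 3*E) = 4 + (-2 - 6*E) = 2 - 6*E)
x(c) = 2 - c/5 (x(c) = -(-10 + c)/5 = 2 - c/5)
(271 + 327)*x(V(4, 1)) = (271 + 327)*(2 - (2 - 6*1)/5) = 598*(2 - (2 - 6)/5) = 598*(2 - ⅕*(-4)) = 598*(2 + ⅘) = 598*(14/5) = 8372/5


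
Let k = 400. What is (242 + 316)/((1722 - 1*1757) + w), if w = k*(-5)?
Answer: -558/2035 ≈ -0.27420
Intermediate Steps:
w = -2000 (w = 400*(-5) = -2000)
(242 + 316)/((1722 - 1*1757) + w) = (242 + 316)/((1722 - 1*1757) - 2000) = 558/((1722 - 1757) - 2000) = 558/(-35 - 2000) = 558/(-2035) = 558*(-1/2035) = -558/2035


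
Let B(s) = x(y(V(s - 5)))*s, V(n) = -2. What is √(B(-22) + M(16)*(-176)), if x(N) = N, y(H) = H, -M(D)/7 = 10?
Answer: 2*√3091 ≈ 111.19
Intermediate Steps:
M(D) = -70 (M(D) = -7*10 = -70)
B(s) = -2*s
√(B(-22) + M(16)*(-176)) = √(-2*(-22) - 70*(-176)) = √(44 + 12320) = √12364 = 2*√3091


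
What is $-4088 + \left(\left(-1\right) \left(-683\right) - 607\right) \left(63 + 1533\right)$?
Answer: $117208$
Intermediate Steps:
$-4088 + \left(\left(-1\right) \left(-683\right) - 607\right) \left(63 + 1533\right) = -4088 + \left(683 - 607\right) 1596 = -4088 + 76 \cdot 1596 = -4088 + 121296 = 117208$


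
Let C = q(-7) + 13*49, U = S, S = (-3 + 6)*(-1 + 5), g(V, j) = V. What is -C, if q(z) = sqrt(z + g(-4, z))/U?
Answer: -637 - I*sqrt(11)/12 ≈ -637.0 - 0.27639*I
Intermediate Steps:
S = 12 (S = 3*4 = 12)
U = 12
q(z) = sqrt(-4 + z)/12 (q(z) = sqrt(z - 4)/12 = sqrt(-4 + z)*(1/12) = sqrt(-4 + z)/12)
C = 637 + I*sqrt(11)/12 (C = sqrt(-4 - 7)/12 + 13*49 = sqrt(-11)/12 + 637 = (I*sqrt(11))/12 + 637 = I*sqrt(11)/12 + 637 = 637 + I*sqrt(11)/12 ≈ 637.0 + 0.27639*I)
-C = -(637 + I*sqrt(11)/12) = -637 - I*sqrt(11)/12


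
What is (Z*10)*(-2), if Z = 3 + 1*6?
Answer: -180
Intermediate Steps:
Z = 9 (Z = 3 + 6 = 9)
(Z*10)*(-2) = (9*10)*(-2) = 90*(-2) = -180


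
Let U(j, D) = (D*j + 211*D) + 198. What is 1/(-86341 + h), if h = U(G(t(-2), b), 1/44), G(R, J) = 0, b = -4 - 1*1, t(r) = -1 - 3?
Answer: -44/3790081 ≈ -1.1609e-5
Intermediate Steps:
t(r) = -4
b = -5 (b = -4 - 1 = -5)
U(j, D) = 198 + 211*D + D*j (U(j, D) = (211*D + D*j) + 198 = 198 + 211*D + D*j)
h = 8923/44 (h = 198 + 211/44 + 0/44 = 198 + 211*(1/44) + (1/44)*0 = 198 + 211/44 + 0 = 8923/44 ≈ 202.80)
1/(-86341 + h) = 1/(-86341 + 8923/44) = 1/(-3790081/44) = -44/3790081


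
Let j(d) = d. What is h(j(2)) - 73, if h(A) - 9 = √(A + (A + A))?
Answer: -64 + √6 ≈ -61.551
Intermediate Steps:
h(A) = 9 + √3*√A (h(A) = 9 + √(A + (A + A)) = 9 + √(A + 2*A) = 9 + √(3*A) = 9 + √3*√A)
h(j(2)) - 73 = (9 + √3*√2) - 73 = (9 + √6) - 73 = -64 + √6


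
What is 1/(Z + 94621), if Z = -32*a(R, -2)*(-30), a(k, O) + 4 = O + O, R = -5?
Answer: 1/86941 ≈ 1.1502e-5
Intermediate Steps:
a(k, O) = -4 + 2*O (a(k, O) = -4 + (O + O) = -4 + 2*O)
Z = -7680 (Z = -32*(-4 + 2*(-2))*(-30) = -32*(-4 - 4)*(-30) = -32*(-8)*(-30) = 256*(-30) = -7680)
1/(Z + 94621) = 1/(-7680 + 94621) = 1/86941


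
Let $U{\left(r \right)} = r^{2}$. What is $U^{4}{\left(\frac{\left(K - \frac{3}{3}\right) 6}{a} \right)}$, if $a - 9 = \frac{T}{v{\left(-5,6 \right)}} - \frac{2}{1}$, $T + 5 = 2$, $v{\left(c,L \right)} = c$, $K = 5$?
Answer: $\frac{167961600000000}{16983563041} \approx 9889.7$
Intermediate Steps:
$T = -3$ ($T = -5 + 2 = -3$)
$a = \frac{38}{5}$ ($a = 9 - \left(2 - \frac{3}{5}\right) = 9 - \frac{7}{5} = \frac{38}{5} \approx 7.6$)
$U^{4}{\left(\frac{\left(K - \frac{3}{3}\right) 6}{a} \right)} = \left(\left(\frac{\left(5 - \frac{3}{3}\right) 6}{\frac{38}{5}}\right)^{2}\right)^{4} = \left(\left(\left(5 - 1\right) 6 \cdot \frac{5}{38}\right)^{2}\right)^{4} = \left(\left(4 \cdot 6 \cdot \frac{5}{38}\right)^{2}\right)^{4} = \left(\left(24 \cdot \frac{5}{38}\right)^{2}\right)^{4} = \left(\left(\frac{60}{19}\right)^{2}\right)^{4} = \left(\frac{3600}{361}\right)^{4} = \frac{167961600000000}{16983563041}$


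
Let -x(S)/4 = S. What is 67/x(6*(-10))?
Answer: 67/240 ≈ 0.27917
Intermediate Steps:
x(S) = -4*S
67/x(6*(-10)) = 67/((-24*(-10))) = 67/((-4*(-60))) = 67/240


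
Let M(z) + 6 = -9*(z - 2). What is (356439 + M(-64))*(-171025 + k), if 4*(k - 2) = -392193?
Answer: -384262804695/4 ≈ -9.6066e+10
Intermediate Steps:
k = -392185/4 (k = 2 + (¼)*(-392193) = 2 - 392193/4 = -392185/4 ≈ -98046.)
M(z) = 12 - 9*z (M(z) = -6 - 9*(z - 2) = -6 - 9*(-2 + z) = -6 + (18 - 9*z) = 12 - 9*z)
(356439 + M(-64))*(-171025 + k) = (356439 + (12 - 9*(-64)))*(-171025 - 392185/4) = (356439 + (12 + 576))*(-1076285/4) = (356439 + 588)*(-1076285/4) = 357027*(-1076285/4) = -384262804695/4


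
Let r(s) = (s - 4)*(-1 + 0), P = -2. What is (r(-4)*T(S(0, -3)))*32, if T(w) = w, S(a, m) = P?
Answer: -512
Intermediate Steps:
S(a, m) = -2
r(s) = 4 - s (r(s) = (-4 + s)*(-1) = 4 - s)
(r(-4)*T(S(0, -3)))*32 = ((4 - 1*(-4))*(-2))*32 = ((4 + 4)*(-2))*32 = (8*(-2))*32 = -16*32 = -512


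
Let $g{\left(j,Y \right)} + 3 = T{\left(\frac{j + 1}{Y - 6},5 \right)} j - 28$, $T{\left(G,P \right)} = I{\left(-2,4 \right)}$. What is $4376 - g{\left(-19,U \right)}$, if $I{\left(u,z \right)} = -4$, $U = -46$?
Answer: $4331$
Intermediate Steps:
$T{\left(G,P \right)} = -4$
$g{\left(j,Y \right)} = -31 - 4 j$ ($g{\left(j,Y \right)} = -3 - \left(28 + 4 j\right) = -31 - 4 j$)
$4376 - g{\left(-19,U \right)} = 4376 - \left(-31 - -76\right) = 4376 - \left(-31 + 76\right) = 4376 - 45 = 4331$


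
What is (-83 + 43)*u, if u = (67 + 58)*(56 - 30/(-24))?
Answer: -286250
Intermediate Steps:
u = 28625/4 (u = 125*(56 - 30*(-1/24)) = 125*(56 + 5/4) = 125*(229/4) = 28625/4 ≈ 7156.3)
(-83 + 43)*u = (-83 + 43)*(28625/4) = -40*28625/4 = -286250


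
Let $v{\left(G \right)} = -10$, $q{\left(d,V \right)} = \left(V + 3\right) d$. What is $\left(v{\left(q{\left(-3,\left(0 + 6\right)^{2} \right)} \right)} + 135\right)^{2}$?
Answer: $15625$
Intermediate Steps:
$q{\left(d,V \right)} = d \left(3 + V\right)$ ($q{\left(d,V \right)} = \left(3 + V\right) d = d \left(3 + V\right)$)
$\left(v{\left(q{\left(-3,\left(0 + 6\right)^{2} \right)} \right)} + 135\right)^{2} = \left(-10 + 135\right)^{2} = 125^{2} = 15625$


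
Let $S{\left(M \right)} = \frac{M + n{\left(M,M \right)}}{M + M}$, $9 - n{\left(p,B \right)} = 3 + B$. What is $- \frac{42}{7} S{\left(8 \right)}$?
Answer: $- \frac{9}{4} \approx -2.25$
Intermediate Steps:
$n{\left(p,B \right)} = 6 - B$ ($n{\left(p,B \right)} = 9 - \left(3 + B\right) = 6 - B$)
$S{\left(M \right)} = \frac{3}{M}$ ($S{\left(M \right)} = \frac{M - \left(-6 + M\right)}{M + M} = \frac{6}{2 M} = 6 \frac{1}{2 M} = \frac{3}{M}$)
$- \frac{42}{7} S{\left(8 \right)} = - \frac{42}{7} \cdot \frac{3}{8} = \left(-42\right) \frac{1}{7} \cdot 3 \cdot \frac{1}{8} = \left(-6\right) \frac{3}{8} = - \frac{9}{4}$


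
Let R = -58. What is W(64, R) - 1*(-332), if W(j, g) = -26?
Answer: 306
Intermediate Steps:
W(64, R) - 1*(-332) = -26 - 1*(-332) = -26 + 332 = 306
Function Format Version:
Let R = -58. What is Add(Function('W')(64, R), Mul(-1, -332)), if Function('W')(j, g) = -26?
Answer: 306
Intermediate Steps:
Add(Function('W')(64, R), Mul(-1, -332)) = Add(-26, Mul(-1, -332)) = Add(-26, 332) = 306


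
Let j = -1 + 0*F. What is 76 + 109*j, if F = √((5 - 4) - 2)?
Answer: -33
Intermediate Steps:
F = I (F = √(1 - 2) = √(-1) = I ≈ 1.0*I)
j = -1 (j = -1 + 0*I = -1 + 0 = -1)
76 + 109*j = 76 + 109*(-1) = 76 - 109 = -33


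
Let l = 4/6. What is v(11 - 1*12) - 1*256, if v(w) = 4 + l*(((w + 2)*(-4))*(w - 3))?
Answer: -724/3 ≈ -241.33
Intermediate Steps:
l = ⅔ (l = 4*(⅙) = ⅔ ≈ 0.66667)
v(w) = 4 + 2*(-8 - 4*w)*(-3 + w)/3 (v(w) = 4 + 2*(((w + 2)*(-4))*(w - 3))/3 = 4 + 2*(((2 + w)*(-4))*(-3 + w))/3 = 4 + 2*((-8 - 4*w)*(-3 + w))/3 = 4 + 2*(-8 - 4*w)*(-3 + w)/3)
v(11 - 1*12) - 1*256 = (20 - 8*(11 - 1*12)²/3 + 8*(11 - 1*12)/3) - 1*256 = (20 - 8*(11 - 12)²/3 + 8*(11 - 12)/3) - 256 = (20 - 8/3*(-1)² + (8/3)*(-1)) - 256 = (20 - 8/3*1 - 8/3) - 256 = (20 - 8/3 - 8/3) - 256 = 44/3 - 256 = -724/3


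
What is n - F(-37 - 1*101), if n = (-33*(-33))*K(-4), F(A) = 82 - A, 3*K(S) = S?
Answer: -1672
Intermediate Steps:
K(S) = S/3
n = -1452 (n = (-33*(-33))*((⅓)*(-4)) = 1089*(-4/3) = -1452)
n - F(-37 - 1*101) = -1452 - (82 - (-37 - 1*101)) = -1452 - (82 - (-37 - 101)) = -1452 - (82 - 1*(-138)) = -1452 - (82 + 138) = -1452 - 1*220 = -1452 - 220 = -1672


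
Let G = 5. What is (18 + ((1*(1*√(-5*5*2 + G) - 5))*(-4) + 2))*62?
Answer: 2480 - 744*I*√5 ≈ 2480.0 - 1663.6*I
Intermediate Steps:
(18 + ((1*(1*√(-5*5*2 + G) - 5))*(-4) + 2))*62 = (18 + ((1*(1*√(-5*5*2 + 5) - 5))*(-4) + 2))*62 = (18 + ((1*(1*√(-25*2 + 5) - 5))*(-4) + 2))*62 = (18 + ((1*(1*√(-50 + 5) - 5))*(-4) + 2))*62 = (18 + ((1*(1*√(-45) - 5))*(-4) + 2))*62 = (18 + ((1*(1*(3*I*√5) - 5))*(-4) + 2))*62 = (18 + ((1*(3*I*√5 - 5))*(-4) + 2))*62 = (18 + ((1*(-5 + 3*I*√5))*(-4) + 2))*62 = (18 + ((-5 + 3*I*√5)*(-4) + 2))*62 = (18 + ((20 - 12*I*√5) + 2))*62 = (18 + (22 - 12*I*√5))*62 = (40 - 12*I*√5)*62 = 2480 - 744*I*√5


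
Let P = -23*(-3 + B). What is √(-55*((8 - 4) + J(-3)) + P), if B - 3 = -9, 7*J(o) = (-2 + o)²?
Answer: I*√10262/7 ≈ 14.472*I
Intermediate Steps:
J(o) = (-2 + o)²/7
B = -6 (B = 3 - 9 = -6)
P = 207 (P = -23*(-3 - 6) = -23*(-9) = 207)
√(-55*((8 - 4) + J(-3)) + P) = √(-55*((8 - 4) + (-2 - 3)²/7) + 207) = √(-55*(4 + (⅐)*(-5)²) + 207) = √(-55*(4 + (⅐)*25) + 207) = √(-55*(4 + 25/7) + 207) = √(-55*53/7 + 207) = √(-2915/7 + 207) = √(-1466/7) = I*√10262/7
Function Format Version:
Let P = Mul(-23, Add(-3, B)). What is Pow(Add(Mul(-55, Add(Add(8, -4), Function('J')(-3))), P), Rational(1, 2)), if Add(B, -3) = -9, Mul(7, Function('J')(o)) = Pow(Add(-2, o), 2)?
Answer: Mul(Rational(1, 7), I, Pow(10262, Rational(1, 2))) ≈ Mul(14.472, I)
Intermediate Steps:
Function('J')(o) = Mul(Rational(1, 7), Pow(Add(-2, o), 2))
B = -6 (B = Add(3, -9) = -6)
P = 207 (P = Mul(-23, Add(-3, -6)) = Mul(-23, -9) = 207)
Pow(Add(Mul(-55, Add(Add(8, -4), Function('J')(-3))), P), Rational(1, 2)) = Pow(Add(Mul(-55, Add(Add(8, -4), Mul(Rational(1, 7), Pow(Add(-2, -3), 2)))), 207), Rational(1, 2)) = Pow(Add(Mul(-55, Add(4, Mul(Rational(1, 7), Pow(-5, 2)))), 207), Rational(1, 2)) = Pow(Add(Mul(-55, Add(4, Mul(Rational(1, 7), 25))), 207), Rational(1, 2)) = Pow(Add(Mul(-55, Add(4, Rational(25, 7))), 207), Rational(1, 2)) = Pow(Add(Mul(-55, Rational(53, 7)), 207), Rational(1, 2)) = Pow(Add(Rational(-2915, 7), 207), Rational(1, 2)) = Pow(Rational(-1466, 7), Rational(1, 2)) = Mul(Rational(1, 7), I, Pow(10262, Rational(1, 2)))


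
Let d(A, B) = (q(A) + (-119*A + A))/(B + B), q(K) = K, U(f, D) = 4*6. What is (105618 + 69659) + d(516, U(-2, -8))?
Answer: 696077/4 ≈ 1.7402e+5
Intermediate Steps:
U(f, D) = 24
d(A, B) = -117*A/(2*B) (d(A, B) = (A + (-119*A + A))/(B + B) = (A - 118*A)/((2*B)) = (-117*A)*(1/(2*B)) = -117*A/(2*B))
(105618 + 69659) + d(516, U(-2, -8)) = (105618 + 69659) - 117/2*516/24 = 175277 - 117/2*516*1/24 = 175277 - 5031/4 = 696077/4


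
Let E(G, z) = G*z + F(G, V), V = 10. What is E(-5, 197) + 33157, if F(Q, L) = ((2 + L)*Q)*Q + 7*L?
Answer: 32542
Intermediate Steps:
F(Q, L) = 7*L + Q²*(2 + L) (F(Q, L) = (Q*(2 + L))*Q + 7*L = Q²*(2 + L) + 7*L = 7*L + Q²*(2 + L))
E(G, z) = 70 + 12*G² + G*z (E(G, z) = G*z + (2*G² + 7*10 + 10*G²) = G*z + (2*G² + 70 + 10*G²) = G*z + (70 + 12*G²) = 70 + 12*G² + G*z)
E(-5, 197) + 33157 = (70 + 12*(-5)² - 5*197) + 33157 = (70 + 12*25 - 985) + 33157 = (70 + 300 - 985) + 33157 = -615 + 33157 = 32542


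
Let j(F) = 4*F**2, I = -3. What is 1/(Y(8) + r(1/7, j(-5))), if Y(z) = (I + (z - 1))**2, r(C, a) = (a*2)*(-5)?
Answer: -1/984 ≈ -0.0010163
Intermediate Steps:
r(C, a) = -10*a (r(C, a) = (2*a)*(-5) = -10*a)
Y(z) = (-4 + z)**2 (Y(z) = (-3 + (z - 1))**2 = (-3 + (-1 + z))**2 = (-4 + z)**2)
1/(Y(8) + r(1/7, j(-5))) = 1/((-4 + 8)**2 - 40*(-5)**2) = 1/(4**2 - 40*25) = 1/(16 - 10*100) = 1/(16 - 1000) = 1/(-984) = -1/984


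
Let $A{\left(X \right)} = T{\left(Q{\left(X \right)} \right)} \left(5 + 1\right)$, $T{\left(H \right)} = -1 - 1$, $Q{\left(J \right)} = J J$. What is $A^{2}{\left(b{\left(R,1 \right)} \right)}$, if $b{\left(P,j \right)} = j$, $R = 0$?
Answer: $144$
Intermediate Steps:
$Q{\left(J \right)} = J^{2}$
$T{\left(H \right)} = -2$
$A{\left(X \right)} = -12$ ($A{\left(X \right)} = - 2 \left(5 + 1\right) = \left(-2\right) 6 = -12$)
$A^{2}{\left(b{\left(R,1 \right)} \right)} = \left(-12\right)^{2} = 144$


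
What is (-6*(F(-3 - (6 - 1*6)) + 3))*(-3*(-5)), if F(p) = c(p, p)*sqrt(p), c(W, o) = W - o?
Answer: -270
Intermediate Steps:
F(p) = 0 (F(p) = (p - p)*sqrt(p) = 0*sqrt(p) = 0)
(-6*(F(-3 - (6 - 1*6)) + 3))*(-3*(-5)) = (-6*(0 + 3))*(-3*(-5)) = -6*3*15 = -18*15 = -270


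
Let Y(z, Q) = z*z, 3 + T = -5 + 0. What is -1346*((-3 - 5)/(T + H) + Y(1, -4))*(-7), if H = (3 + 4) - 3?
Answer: 28266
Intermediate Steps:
T = -8 (T = -3 + (-5 + 0) = -3 - 5 = -8)
Y(z, Q) = z**2
H = 4 (H = 7 - 3 = 4)
-1346*((-3 - 5)/(T + H) + Y(1, -4))*(-7) = -1346*((-3 - 5)/(-8 + 4) + 1**2)*(-7) = -1346*(-8/(-4) + 1)*(-7) = -1346*(-8*(-1/4) + 1)*(-7) = -1346*(2 + 1)*(-7) = -4038*(-7) = -1346*(-21) = 28266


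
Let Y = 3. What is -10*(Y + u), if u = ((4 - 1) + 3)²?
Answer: -390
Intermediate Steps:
u = 36 (u = (3 + 3)² = 6² = 36)
-10*(Y + u) = -10*(3 + 36) = -10*39 = -2*195 = -390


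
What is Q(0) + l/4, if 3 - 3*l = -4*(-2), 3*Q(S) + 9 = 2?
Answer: -11/4 ≈ -2.7500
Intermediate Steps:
Q(S) = -7/3 (Q(S) = -3 + (1/3)*2 = -3 + 2/3 = -7/3)
l = -5/3 (l = 1 - (-4)*(-2)/3 = 1 - 1/3*8 = 1 - 8/3 = -5/3 ≈ -1.6667)
Q(0) + l/4 = -7/3 - 5/3/4 = -7/3 - 5/3*1/4 = -7/3 - 5/12 = -11/4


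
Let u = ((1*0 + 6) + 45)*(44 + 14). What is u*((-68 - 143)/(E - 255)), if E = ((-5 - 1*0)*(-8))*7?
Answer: -624138/25 ≈ -24966.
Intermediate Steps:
E = 280 (E = ((-5 + 0)*(-8))*7 = -5*(-8)*7 = 40*7 = 280)
u = 2958 (u = ((0 + 6) + 45)*58 = (6 + 45)*58 = 51*58 = 2958)
u*((-68 - 143)/(E - 255)) = 2958*((-68 - 143)/(280 - 255)) = 2958*(-211/25) = -624138/25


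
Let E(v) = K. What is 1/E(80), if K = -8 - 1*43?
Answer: -1/51 ≈ -0.019608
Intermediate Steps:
K = -51 (K = -8 - 43 = -51)
E(v) = -51
1/E(80) = 1/(-51) = -1/51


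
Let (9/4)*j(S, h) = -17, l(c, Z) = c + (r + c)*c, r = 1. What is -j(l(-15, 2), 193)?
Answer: 68/9 ≈ 7.5556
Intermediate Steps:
l(c, Z) = c + c*(1 + c) (l(c, Z) = c + (1 + c)*c = c + c*(1 + c))
j(S, h) = -68/9 (j(S, h) = (4/9)*(-17) = -68/9)
-j(l(-15, 2), 193) = -1*(-68/9) = 68/9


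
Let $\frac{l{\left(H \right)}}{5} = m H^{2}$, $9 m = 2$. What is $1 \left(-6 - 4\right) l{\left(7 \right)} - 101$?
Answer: $- \frac{5809}{9} \approx -645.44$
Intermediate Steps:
$m = \frac{2}{9}$ ($m = \frac{1}{9} \cdot 2 = \frac{2}{9} \approx 0.22222$)
$l{\left(H \right)} = \frac{10 H^{2}}{9}$ ($l{\left(H \right)} = 5 \frac{2 H^{2}}{9} = \frac{10 H^{2}}{9}$)
$1 \left(-6 - 4\right) l{\left(7 \right)} - 101 = 1 \left(-6 - 4\right) \frac{10 \cdot 7^{2}}{9} - 101 = 1 \left(-10\right) \frac{10}{9} \cdot 49 - 101 = \left(-10\right) \frac{490}{9} - 101 = - \frac{4900}{9} - 101 = - \frac{5809}{9}$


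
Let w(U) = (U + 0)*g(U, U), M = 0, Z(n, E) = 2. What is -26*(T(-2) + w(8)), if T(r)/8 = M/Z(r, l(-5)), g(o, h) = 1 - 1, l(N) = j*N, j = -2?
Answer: 0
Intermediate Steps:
l(N) = -2*N
g(o, h) = 0
T(r) = 0 (T(r) = 8*(0/2) = 8*(0*(½)) = 8*0 = 0)
w(U) = 0 (w(U) = (U + 0)*0 = U*0 = 0)
-26*(T(-2) + w(8)) = -26*(0 + 0) = -26*0 = 0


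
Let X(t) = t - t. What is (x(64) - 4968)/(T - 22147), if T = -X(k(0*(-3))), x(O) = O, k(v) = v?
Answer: 4904/22147 ≈ 0.22143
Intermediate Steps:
X(t) = 0
T = 0 (T = -1*0 = 0)
(x(64) - 4968)/(T - 22147) = (64 - 4968)/(0 - 22147) = -4904/(-22147) = -4904*(-1/22147) = 4904/22147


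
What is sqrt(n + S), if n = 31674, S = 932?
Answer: sqrt(32606) ≈ 180.57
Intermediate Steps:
sqrt(n + S) = sqrt(31674 + 932) = sqrt(32606)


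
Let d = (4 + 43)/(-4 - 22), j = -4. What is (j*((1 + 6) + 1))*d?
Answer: 752/13 ≈ 57.846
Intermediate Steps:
d = -47/26 (d = 47/(-26) = 47*(-1/26) = -47/26 ≈ -1.8077)
(j*((1 + 6) + 1))*d = -4*((1 + 6) + 1)*(-47/26) = -4*(7 + 1)*(-47/26) = -4*8*(-47/26) = -32*(-47/26) = 752/13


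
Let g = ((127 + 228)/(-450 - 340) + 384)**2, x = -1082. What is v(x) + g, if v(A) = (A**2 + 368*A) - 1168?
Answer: 22929211521/24964 ≈ 9.1849e+5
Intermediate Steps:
v(A) = -1168 + A**2 + 368*A
g = 3672481201/24964 (g = (355/(-790) + 384)**2 = (355*(-1/790) + 384)**2 = (-71/158 + 384)**2 = (60601/158)**2 = 3672481201/24964 ≈ 1.4711e+5)
v(x) + g = (-1168 + (-1082)**2 + 368*(-1082)) + 3672481201/24964 = (-1168 + 1170724 - 398176) + 3672481201/24964 = 771380 + 3672481201/24964 = 22929211521/24964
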